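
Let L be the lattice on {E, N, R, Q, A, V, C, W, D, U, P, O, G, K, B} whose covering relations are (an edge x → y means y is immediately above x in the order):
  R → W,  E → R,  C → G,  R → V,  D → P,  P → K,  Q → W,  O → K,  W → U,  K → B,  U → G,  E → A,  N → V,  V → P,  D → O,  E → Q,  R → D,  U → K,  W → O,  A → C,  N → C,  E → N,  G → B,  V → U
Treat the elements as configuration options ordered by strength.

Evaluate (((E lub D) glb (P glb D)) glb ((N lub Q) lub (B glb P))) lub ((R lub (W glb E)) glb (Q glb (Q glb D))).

D

E ∨ D = D
P ∧ D = D
D ∧ D = D
N ∨ Q = U
B ∧ P = P
U ∨ P = K
D ∧ K = D
W ∧ E = E
R ∨ E = R
Q ∧ D = E
Q ∧ E = E
R ∧ E = E
D ∨ E = D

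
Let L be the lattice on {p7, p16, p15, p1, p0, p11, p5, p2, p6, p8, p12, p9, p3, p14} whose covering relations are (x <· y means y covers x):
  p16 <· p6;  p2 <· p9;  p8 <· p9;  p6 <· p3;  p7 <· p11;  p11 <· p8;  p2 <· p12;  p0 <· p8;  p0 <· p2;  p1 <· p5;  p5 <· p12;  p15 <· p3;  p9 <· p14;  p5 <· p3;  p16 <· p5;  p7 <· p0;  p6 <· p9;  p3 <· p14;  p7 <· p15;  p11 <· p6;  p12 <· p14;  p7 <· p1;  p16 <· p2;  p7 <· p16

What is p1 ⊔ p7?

p1

Common upper bounds of {p1, p7}: p1, p12, p14, p3, p5.
The least among these is p1.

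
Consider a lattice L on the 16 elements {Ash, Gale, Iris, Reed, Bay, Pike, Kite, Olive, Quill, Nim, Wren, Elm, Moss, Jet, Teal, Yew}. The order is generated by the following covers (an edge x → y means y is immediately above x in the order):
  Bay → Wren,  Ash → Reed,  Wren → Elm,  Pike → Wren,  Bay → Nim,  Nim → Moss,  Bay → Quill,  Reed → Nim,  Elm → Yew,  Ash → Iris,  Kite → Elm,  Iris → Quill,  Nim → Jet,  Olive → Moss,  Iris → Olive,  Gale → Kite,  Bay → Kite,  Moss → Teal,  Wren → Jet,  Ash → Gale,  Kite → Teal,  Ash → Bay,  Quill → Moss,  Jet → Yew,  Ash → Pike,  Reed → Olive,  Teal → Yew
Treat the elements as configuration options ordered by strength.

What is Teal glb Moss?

Moss

Common lower bounds of {Teal, Moss}: Ash, Bay, Iris, Moss, Nim, Olive, Quill, Reed.
The greatest among these is Moss.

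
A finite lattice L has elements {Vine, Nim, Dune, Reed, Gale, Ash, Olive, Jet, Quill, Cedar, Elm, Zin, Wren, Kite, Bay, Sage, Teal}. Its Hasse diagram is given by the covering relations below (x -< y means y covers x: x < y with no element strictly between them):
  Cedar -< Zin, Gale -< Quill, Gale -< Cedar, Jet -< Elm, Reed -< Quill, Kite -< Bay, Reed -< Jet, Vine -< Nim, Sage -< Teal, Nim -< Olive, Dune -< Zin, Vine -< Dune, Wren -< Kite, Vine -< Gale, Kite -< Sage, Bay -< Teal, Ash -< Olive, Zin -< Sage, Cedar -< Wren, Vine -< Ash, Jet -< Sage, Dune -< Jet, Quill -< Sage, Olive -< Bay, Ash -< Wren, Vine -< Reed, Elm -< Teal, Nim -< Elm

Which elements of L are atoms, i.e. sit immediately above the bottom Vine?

The atoms are exactly the elements that cover Vine: Ash, Dune, Gale, Nim, Reed.

Ash, Dune, Gale, Nim, Reed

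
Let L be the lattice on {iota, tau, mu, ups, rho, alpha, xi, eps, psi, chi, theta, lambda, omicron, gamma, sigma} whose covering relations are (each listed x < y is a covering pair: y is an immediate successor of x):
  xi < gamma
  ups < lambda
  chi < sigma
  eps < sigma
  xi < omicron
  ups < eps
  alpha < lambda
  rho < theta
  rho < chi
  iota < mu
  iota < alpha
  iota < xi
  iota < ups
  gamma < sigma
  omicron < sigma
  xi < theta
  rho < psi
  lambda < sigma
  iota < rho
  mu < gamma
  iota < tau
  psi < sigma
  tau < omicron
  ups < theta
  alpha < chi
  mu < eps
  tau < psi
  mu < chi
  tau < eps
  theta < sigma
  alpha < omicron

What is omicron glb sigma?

omicron

Common lower bounds of {omicron, sigma}: alpha, iota, omicron, tau, xi.
The greatest among these is omicron.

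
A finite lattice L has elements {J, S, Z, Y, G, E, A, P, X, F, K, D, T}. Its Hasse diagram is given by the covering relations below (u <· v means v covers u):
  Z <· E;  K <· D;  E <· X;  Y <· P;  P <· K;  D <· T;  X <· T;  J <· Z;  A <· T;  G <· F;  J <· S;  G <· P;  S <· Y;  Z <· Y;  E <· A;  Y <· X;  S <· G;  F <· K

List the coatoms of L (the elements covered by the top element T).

A, D, X

The coatoms are exactly the elements covered by T: A, D, X.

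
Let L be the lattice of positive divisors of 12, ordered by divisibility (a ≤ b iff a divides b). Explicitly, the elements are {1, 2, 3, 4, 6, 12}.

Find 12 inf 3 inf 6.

3

In the divisibility order, the meet is the greatest common divisor: gcd(12, 3, 6) = 3.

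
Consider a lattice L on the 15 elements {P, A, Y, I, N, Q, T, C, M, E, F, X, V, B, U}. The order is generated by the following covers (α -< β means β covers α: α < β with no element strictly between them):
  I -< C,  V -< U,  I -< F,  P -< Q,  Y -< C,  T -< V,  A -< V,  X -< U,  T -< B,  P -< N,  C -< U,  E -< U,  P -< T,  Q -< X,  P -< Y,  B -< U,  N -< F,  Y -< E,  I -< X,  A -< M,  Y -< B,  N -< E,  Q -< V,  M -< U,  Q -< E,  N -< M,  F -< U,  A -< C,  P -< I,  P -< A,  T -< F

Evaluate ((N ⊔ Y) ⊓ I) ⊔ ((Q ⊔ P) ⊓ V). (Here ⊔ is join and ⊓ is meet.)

Q

N ∨ Y = E
E ∧ I = P
Q ∨ P = Q
Q ∧ V = Q
P ∨ Q = Q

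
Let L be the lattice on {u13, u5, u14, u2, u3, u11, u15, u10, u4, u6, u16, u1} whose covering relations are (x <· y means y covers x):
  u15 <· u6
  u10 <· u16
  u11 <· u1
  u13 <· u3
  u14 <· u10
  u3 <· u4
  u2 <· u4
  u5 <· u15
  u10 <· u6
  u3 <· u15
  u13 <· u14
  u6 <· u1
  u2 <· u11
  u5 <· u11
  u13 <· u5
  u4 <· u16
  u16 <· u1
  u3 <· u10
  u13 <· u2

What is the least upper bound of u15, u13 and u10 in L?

u6

Common upper bounds of {u15, u13, u10}: u1, u6.
The least among these is u6.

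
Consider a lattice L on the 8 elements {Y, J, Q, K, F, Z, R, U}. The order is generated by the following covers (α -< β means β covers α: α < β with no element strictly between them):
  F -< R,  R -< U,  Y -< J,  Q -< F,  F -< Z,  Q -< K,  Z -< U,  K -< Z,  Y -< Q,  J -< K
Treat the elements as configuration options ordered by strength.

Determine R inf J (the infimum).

Common lower bounds of {R, J}: Y.
The greatest among these is Y.

Y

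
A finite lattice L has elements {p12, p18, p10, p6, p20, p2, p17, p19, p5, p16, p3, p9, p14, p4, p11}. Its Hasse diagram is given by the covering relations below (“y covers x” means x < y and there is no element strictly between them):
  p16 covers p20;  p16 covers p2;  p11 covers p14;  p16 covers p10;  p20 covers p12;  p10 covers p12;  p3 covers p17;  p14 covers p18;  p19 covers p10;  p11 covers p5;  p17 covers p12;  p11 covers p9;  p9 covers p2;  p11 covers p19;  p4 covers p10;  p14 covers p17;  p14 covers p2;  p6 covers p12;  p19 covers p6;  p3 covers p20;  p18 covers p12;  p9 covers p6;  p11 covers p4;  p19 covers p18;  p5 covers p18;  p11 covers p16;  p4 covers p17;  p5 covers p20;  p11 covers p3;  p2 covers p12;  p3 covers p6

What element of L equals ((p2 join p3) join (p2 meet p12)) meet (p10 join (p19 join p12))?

p2 ∨ p3 = p11
p2 ∧ p12 = p12
p11 ∨ p12 = p11
p19 ∨ p12 = p19
p10 ∨ p19 = p19
p11 ∧ p19 = p19

p19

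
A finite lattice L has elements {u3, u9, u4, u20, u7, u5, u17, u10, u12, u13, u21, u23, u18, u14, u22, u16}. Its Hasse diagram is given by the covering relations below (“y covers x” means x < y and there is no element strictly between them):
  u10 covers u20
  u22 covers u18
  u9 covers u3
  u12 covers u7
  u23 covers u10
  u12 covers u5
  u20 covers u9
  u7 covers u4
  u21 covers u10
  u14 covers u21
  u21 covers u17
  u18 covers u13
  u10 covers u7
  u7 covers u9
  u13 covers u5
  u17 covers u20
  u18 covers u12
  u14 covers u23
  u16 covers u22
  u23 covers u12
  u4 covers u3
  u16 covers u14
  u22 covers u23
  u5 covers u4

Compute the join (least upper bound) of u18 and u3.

Common upper bounds of {u18, u3}: u16, u18, u22.
The least among these is u18.

u18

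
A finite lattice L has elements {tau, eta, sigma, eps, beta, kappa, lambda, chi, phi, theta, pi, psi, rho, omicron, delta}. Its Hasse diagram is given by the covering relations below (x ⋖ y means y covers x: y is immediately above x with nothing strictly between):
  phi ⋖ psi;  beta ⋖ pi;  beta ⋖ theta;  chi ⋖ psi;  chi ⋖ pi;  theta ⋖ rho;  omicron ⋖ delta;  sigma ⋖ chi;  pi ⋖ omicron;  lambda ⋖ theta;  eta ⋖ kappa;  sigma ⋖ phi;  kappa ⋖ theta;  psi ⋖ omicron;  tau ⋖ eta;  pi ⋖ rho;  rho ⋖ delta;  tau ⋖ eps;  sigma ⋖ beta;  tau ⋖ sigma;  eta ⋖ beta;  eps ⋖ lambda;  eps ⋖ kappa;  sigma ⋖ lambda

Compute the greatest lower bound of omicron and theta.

beta

Common lower bounds of {omicron, theta}: beta, eta, sigma, tau.
The greatest among these is beta.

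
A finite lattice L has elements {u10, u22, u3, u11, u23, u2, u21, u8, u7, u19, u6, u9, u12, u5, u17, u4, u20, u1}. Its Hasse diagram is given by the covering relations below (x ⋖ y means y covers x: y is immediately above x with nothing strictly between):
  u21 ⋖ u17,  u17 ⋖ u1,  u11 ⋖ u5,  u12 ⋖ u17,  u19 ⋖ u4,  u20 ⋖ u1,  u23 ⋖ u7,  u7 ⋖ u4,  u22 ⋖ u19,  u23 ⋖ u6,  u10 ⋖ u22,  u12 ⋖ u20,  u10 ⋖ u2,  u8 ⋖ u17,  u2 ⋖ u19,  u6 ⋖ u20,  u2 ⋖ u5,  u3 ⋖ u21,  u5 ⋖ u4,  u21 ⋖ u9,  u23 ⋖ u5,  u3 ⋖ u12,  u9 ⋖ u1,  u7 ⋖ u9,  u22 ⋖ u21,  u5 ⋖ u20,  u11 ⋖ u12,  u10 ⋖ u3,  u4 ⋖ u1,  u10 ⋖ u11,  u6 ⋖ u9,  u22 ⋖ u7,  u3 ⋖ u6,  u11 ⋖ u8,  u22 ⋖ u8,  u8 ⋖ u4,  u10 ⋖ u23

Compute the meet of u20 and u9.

Common lower bounds of {u20, u9}: u10, u23, u3, u6.
The greatest among these is u6.

u6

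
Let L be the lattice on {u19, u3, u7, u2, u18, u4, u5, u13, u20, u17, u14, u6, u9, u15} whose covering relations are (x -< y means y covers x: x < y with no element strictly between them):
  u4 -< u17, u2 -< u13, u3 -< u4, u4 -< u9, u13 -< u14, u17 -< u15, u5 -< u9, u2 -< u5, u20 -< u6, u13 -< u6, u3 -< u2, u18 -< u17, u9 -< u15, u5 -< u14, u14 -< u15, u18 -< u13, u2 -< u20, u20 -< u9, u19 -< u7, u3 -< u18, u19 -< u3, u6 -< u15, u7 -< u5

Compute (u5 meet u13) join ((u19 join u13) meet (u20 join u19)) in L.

u5 ∧ u13 = u2
u19 ∨ u13 = u13
u20 ∨ u19 = u20
u13 ∧ u20 = u2
u2 ∨ u2 = u2

u2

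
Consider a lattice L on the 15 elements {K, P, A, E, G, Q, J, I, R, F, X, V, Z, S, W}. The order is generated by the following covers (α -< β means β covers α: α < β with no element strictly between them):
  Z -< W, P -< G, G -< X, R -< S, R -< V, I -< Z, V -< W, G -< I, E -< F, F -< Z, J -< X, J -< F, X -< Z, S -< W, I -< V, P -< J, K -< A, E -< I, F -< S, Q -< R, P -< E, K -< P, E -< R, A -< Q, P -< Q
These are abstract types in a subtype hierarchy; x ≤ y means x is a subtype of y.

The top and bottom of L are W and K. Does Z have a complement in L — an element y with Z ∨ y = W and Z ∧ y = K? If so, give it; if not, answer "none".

Need y with Z ∨ y = W and Z ∧ y = K.
Checking each element gives: A.

A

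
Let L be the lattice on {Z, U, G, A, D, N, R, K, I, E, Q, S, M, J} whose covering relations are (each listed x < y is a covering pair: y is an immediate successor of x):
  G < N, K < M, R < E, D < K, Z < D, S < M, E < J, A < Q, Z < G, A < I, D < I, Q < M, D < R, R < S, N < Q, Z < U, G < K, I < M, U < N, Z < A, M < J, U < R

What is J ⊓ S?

S

Common lower bounds of {J, S}: D, R, S, U, Z.
The greatest among these is S.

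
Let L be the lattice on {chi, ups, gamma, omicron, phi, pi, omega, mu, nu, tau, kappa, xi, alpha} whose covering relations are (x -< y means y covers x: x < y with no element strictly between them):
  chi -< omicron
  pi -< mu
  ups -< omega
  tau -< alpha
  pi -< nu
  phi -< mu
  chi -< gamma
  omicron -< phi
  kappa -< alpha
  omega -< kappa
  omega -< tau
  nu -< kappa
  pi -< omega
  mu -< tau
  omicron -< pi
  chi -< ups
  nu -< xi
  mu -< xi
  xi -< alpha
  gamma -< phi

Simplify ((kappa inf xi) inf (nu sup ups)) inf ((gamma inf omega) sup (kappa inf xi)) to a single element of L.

nu

kappa ∧ xi = nu
nu ∨ ups = kappa
nu ∧ kappa = nu
gamma ∧ omega = chi
kappa ∧ xi = nu
chi ∨ nu = nu
nu ∧ nu = nu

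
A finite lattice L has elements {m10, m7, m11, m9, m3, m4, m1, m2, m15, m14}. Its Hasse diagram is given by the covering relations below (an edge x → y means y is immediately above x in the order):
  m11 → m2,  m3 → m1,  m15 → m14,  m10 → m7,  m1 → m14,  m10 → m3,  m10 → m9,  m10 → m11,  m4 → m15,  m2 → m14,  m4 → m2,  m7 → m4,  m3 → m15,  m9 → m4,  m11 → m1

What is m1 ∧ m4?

m10

Common lower bounds of {m1, m4}: m10.
The greatest among these is m10.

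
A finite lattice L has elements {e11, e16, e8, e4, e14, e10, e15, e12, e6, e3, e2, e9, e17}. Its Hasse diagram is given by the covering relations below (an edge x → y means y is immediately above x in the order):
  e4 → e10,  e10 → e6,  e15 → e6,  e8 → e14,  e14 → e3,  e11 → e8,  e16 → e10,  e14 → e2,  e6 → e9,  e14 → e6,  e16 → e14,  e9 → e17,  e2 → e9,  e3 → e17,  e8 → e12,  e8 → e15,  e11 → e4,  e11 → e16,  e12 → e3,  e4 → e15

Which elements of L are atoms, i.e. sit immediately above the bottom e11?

e16, e4, e8

The atoms are exactly the elements that cover e11: e16, e4, e8.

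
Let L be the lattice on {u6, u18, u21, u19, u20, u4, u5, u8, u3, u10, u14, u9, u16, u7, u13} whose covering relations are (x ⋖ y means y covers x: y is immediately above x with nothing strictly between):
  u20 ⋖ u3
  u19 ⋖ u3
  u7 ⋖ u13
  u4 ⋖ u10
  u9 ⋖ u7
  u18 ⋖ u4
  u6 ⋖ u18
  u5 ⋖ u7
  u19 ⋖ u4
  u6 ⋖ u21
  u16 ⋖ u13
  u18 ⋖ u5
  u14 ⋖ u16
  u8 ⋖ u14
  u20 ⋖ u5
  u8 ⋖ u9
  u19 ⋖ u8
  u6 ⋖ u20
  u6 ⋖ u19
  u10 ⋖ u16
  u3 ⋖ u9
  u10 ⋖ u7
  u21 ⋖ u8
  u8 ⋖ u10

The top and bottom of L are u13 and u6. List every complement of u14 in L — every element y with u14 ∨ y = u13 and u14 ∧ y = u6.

u20, u5

Need y with u14 ∨ y = u13 and u14 ∧ y = u6.
Checking each element gives: u20, u5.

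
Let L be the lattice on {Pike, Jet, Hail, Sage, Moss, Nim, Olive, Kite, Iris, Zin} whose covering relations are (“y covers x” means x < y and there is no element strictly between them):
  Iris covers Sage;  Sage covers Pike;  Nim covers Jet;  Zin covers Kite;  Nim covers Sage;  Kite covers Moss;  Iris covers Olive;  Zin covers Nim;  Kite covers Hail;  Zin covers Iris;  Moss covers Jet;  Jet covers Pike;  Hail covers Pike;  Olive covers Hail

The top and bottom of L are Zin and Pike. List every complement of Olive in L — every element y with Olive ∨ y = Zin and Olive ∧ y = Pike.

Need y with Olive ∨ y = Zin and Olive ∧ y = Pike.
Checking each element gives: Jet, Moss, Nim.

Jet, Moss, Nim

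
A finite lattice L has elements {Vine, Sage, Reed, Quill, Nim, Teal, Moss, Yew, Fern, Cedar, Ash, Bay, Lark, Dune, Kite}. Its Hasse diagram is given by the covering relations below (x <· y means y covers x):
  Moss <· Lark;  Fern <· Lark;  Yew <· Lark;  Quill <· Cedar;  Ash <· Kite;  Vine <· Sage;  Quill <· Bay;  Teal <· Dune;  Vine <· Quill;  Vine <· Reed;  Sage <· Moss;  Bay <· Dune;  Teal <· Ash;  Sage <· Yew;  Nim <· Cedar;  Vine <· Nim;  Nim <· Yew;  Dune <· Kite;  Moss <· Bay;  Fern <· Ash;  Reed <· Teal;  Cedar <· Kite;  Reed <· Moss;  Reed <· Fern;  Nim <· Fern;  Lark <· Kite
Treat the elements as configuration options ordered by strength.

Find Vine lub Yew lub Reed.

Common upper bounds of {Vine, Yew, Reed}: Kite, Lark.
The least among these is Lark.

Lark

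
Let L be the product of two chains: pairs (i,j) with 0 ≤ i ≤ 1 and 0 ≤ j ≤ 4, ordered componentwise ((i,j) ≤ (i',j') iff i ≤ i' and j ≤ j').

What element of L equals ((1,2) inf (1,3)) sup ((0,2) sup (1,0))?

(1,2)

(1,2) ∧ (1,3) = (1,2)
(0,2) ∨ (1,0) = (1,2)
(1,2) ∨ (1,2) = (1,2)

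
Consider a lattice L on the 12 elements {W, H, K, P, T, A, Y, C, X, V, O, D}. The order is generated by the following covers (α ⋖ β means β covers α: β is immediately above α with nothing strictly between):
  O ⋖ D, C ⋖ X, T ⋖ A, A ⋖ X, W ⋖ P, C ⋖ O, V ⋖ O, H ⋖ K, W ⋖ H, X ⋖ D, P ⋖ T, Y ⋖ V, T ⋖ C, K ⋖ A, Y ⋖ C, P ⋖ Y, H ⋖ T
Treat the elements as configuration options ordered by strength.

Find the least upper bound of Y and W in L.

Y

Common upper bounds of {Y, W}: C, D, O, V, X, Y.
The least among these is Y.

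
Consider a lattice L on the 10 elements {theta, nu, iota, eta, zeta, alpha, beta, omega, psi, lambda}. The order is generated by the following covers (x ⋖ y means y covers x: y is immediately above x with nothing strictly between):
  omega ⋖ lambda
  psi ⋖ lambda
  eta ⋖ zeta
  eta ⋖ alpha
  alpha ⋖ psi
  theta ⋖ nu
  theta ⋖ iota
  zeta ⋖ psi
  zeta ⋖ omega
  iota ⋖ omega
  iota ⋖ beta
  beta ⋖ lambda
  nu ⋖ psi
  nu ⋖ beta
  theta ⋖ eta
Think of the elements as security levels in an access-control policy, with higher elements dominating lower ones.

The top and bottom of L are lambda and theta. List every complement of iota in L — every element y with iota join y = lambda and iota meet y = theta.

Need y with iota ∨ y = lambda and iota ∧ y = theta.
Checking each element gives: alpha, psi.

alpha, psi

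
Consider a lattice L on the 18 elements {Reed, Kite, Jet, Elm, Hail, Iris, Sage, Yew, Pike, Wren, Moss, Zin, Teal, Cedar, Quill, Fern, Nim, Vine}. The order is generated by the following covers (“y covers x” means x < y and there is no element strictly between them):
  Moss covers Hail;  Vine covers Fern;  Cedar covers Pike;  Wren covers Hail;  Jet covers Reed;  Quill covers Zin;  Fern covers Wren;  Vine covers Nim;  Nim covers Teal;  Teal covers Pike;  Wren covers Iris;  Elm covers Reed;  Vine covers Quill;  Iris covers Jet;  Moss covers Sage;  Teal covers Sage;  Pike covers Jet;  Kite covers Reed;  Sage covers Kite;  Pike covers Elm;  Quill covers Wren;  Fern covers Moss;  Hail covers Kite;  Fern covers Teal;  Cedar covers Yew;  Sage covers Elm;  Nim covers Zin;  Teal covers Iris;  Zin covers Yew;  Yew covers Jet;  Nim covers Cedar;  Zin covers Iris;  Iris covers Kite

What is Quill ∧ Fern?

Wren

Common lower bounds of {Quill, Fern}: Hail, Iris, Jet, Kite, Reed, Wren.
The greatest among these is Wren.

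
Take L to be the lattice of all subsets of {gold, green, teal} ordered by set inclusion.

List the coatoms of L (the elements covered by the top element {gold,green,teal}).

The coatoms are exactly the elements covered by {gold,green,teal}: {gold,green}, {gold,teal}, {green,teal}.

{gold,green}, {gold,teal}, {green,teal}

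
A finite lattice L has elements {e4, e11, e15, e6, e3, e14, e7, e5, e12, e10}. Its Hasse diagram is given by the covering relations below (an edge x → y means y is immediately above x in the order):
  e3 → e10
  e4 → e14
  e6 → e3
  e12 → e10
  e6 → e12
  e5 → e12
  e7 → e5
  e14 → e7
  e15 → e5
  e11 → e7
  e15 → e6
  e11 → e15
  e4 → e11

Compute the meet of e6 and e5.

e15

Common lower bounds of {e6, e5}: e11, e15, e4.
The greatest among these is e15.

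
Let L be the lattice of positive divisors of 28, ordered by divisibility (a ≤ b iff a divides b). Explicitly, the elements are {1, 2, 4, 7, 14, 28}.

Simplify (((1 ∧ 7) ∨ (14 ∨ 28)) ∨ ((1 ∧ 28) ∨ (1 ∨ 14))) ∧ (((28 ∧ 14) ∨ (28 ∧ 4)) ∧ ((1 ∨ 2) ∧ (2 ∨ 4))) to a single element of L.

1 ∧ 7 = 1
14 ∨ 28 = 28
1 ∨ 28 = 28
1 ∧ 28 = 1
1 ∨ 14 = 14
1 ∨ 14 = 14
28 ∨ 14 = 28
28 ∧ 14 = 14
28 ∧ 4 = 4
14 ∨ 4 = 28
1 ∨ 2 = 2
2 ∨ 4 = 4
2 ∧ 4 = 2
28 ∧ 2 = 2
28 ∧ 2 = 2

2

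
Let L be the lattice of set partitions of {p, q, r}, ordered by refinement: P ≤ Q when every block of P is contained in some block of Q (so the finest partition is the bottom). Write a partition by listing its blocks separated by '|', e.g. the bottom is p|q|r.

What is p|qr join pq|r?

The join of p|qr and pq|r merges any blocks that overlap across the partitions, giving pqr.

pqr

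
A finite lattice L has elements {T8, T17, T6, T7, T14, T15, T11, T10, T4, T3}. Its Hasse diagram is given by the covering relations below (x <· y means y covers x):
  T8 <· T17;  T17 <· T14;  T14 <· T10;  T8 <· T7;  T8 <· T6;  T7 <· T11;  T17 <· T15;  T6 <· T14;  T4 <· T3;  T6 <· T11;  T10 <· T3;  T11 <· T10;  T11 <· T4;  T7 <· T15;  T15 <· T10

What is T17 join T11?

Common upper bounds of {T17, T11}: T10, T3.
The least among these is T10.

T10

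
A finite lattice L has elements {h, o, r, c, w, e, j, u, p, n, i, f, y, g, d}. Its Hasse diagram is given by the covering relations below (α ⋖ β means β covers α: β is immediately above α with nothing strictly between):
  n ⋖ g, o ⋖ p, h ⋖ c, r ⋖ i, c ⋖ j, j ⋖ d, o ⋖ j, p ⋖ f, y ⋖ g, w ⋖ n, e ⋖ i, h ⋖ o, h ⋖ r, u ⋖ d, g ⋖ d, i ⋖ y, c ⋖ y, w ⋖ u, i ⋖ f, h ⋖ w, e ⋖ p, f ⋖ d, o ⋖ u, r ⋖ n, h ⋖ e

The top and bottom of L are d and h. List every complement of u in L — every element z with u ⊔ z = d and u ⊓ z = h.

Need z with u ∨ z = d and u ∧ z = h.
Checking each element gives: c, e, i, r, y.

c, e, i, r, y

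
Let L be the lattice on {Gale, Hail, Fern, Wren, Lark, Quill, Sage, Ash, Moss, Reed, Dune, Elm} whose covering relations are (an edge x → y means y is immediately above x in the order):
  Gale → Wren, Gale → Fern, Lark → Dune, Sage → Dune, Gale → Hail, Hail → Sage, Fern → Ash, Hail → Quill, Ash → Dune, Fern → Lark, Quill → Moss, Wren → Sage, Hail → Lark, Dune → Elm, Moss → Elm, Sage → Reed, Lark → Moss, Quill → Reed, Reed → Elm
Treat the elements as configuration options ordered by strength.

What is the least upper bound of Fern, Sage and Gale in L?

Dune

Common upper bounds of {Fern, Sage, Gale}: Dune, Elm.
The least among these is Dune.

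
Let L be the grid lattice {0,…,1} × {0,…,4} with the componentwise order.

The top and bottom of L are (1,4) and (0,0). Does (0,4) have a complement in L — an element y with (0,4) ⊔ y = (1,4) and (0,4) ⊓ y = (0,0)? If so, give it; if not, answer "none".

Need y with (0,4) ∨ y = (1,4) and (0,4) ∧ y = (0,0).
Checking each element gives: (1,0).

(1,0)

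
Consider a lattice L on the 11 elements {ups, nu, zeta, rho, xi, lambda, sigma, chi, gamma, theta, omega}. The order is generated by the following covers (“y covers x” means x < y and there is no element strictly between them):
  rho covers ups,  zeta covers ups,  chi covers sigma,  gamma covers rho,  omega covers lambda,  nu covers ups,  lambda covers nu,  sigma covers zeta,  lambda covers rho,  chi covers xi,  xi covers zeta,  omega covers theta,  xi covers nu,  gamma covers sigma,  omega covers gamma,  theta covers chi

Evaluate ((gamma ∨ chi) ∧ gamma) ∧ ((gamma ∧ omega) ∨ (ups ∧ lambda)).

gamma ∨ chi = omega
omega ∧ gamma = gamma
gamma ∧ omega = gamma
ups ∧ lambda = ups
gamma ∨ ups = gamma
gamma ∧ gamma = gamma

gamma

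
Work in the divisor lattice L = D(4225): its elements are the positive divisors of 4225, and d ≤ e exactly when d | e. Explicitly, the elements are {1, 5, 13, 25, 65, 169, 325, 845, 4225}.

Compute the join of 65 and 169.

845

In the divisibility order, the join is the least common multiple: lcm(65, 169) = 845.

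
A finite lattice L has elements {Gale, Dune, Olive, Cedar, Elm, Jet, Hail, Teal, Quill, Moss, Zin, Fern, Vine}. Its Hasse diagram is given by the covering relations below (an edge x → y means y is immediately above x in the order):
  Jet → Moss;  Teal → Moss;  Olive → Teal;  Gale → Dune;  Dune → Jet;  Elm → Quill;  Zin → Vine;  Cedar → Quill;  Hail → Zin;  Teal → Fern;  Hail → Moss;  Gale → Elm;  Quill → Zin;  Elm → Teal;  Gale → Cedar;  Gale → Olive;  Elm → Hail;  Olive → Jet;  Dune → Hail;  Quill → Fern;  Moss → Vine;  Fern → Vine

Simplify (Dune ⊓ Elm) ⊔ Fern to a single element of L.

Dune ∧ Elm = Gale
Gale ∨ Fern = Fern

Fern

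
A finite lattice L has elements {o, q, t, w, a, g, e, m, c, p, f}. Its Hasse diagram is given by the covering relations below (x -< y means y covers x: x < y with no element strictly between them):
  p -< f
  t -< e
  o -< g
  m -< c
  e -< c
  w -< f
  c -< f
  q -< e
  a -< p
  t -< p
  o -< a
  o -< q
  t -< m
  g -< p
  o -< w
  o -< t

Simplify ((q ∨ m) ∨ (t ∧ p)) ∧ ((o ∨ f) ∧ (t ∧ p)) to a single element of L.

t

q ∨ m = c
t ∧ p = t
c ∨ t = c
o ∨ f = f
t ∧ p = t
f ∧ t = t
c ∧ t = t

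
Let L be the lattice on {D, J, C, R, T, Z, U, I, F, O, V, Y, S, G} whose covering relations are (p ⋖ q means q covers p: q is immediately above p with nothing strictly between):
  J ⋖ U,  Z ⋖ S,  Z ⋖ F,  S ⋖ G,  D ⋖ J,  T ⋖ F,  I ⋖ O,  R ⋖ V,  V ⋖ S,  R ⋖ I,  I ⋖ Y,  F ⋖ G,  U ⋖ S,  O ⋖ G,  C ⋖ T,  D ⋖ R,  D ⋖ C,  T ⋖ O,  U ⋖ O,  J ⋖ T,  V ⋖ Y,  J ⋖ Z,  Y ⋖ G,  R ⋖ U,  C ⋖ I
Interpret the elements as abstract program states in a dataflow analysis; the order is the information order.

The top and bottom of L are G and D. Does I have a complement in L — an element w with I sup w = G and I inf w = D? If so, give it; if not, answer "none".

Z

Need w with I ∨ w = G and I ∧ w = D.
Checking each element gives: Z.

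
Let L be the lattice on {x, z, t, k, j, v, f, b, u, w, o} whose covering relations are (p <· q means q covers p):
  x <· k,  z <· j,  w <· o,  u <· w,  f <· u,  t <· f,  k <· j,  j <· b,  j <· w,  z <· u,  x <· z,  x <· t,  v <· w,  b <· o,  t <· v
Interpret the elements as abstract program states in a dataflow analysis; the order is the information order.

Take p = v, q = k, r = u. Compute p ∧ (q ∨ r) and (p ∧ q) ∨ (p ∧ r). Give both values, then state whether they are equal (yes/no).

v; t; no

q ∨ r = w, so p ∧ (q ∨ r) = v ∧ w = v.
p ∧ q = x and p ∧ r = t, so (p ∧ q) ∨ (p ∧ r) = x ∨ t = t.
Equal: no.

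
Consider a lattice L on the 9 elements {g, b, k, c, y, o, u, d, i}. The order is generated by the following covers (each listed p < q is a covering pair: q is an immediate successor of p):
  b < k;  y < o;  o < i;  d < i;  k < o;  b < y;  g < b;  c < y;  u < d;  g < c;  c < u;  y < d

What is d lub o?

i

Common upper bounds of {d, o}: i.
The least among these is i.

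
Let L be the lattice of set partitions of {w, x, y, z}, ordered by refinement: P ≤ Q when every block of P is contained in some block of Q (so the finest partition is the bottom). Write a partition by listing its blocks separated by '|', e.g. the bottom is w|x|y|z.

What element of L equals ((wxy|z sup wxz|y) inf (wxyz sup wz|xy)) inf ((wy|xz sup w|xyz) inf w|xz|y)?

wxy|z ∨ wxz|y = wxyz
wxyz ∨ wz|xy = wxyz
wxyz ∧ wxyz = wxyz
wy|xz ∨ w|xyz = wxyz
wxyz ∧ w|xz|y = w|xz|y
wxyz ∧ w|xz|y = w|xz|y

w|xz|y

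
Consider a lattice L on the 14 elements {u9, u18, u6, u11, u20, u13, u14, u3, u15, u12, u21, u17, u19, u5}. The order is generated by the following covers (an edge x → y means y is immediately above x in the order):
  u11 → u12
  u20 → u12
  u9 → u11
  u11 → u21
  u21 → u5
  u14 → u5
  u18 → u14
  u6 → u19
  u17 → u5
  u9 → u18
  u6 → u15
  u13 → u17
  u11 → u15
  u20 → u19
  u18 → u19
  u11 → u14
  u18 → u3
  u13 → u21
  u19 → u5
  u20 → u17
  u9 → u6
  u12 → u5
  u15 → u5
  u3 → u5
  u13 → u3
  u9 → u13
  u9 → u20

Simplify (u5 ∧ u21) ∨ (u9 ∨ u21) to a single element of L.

u21

u5 ∧ u21 = u21
u9 ∨ u21 = u21
u21 ∨ u21 = u21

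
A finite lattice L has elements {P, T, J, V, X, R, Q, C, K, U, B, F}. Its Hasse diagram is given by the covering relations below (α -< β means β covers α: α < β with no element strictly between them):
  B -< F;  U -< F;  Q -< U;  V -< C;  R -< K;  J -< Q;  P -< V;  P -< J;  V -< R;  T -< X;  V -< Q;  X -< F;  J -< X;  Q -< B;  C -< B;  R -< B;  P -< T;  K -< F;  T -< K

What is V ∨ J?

Common upper bounds of {V, J}: B, F, Q, U.
The least among these is Q.

Q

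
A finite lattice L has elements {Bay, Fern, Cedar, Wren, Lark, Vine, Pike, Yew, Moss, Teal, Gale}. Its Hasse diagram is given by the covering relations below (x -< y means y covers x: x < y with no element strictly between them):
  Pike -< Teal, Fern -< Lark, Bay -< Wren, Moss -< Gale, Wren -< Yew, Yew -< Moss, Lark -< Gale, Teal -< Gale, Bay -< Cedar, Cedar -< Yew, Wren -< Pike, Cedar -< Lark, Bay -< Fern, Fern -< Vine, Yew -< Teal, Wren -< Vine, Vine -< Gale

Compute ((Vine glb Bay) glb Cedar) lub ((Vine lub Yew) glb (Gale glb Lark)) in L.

Vine ∧ Bay = Bay
Bay ∧ Cedar = Bay
Vine ∨ Yew = Gale
Gale ∧ Lark = Lark
Gale ∧ Lark = Lark
Bay ∨ Lark = Lark

Lark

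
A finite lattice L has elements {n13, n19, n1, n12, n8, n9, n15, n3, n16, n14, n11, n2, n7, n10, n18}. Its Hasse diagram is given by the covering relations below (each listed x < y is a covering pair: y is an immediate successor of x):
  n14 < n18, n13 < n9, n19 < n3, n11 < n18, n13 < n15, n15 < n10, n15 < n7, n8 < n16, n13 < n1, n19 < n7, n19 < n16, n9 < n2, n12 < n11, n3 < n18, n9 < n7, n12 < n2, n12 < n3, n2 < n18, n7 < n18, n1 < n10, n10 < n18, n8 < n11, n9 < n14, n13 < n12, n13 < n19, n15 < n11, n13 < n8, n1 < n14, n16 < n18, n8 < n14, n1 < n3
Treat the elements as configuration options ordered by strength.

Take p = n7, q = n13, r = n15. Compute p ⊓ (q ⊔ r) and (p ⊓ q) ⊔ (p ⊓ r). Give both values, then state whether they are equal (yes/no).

n15; n15; yes

q ⊔ r = n15, so p ⊓ (q ⊔ r) = n7 ⊓ n15 = n15.
p ⊓ q = n13 and p ⊓ r = n15, so (p ⊓ q) ⊔ (p ⊓ r) = n13 ⊔ n15 = n15.
Equal: yes.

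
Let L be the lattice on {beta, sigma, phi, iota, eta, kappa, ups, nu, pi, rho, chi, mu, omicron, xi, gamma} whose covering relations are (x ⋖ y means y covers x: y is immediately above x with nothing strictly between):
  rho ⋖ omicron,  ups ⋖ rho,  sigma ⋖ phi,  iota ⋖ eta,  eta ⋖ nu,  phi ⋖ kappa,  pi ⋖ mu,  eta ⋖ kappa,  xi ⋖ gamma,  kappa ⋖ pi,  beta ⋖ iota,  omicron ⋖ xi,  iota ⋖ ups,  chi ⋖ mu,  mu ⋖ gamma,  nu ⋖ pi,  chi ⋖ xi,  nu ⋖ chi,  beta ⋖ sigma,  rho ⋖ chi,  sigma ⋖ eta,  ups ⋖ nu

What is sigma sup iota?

eta

Common upper bounds of {sigma, iota}: chi, eta, gamma, kappa, mu, nu, pi, xi.
The least among these is eta.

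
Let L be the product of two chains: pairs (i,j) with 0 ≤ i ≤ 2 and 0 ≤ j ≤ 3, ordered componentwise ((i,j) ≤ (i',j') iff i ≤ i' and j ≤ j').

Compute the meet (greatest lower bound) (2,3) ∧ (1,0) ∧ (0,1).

Common lower bounds of {(2,3), (1,0), (0,1)}: (0,0).
The greatest among these is (0,0).

(0,0)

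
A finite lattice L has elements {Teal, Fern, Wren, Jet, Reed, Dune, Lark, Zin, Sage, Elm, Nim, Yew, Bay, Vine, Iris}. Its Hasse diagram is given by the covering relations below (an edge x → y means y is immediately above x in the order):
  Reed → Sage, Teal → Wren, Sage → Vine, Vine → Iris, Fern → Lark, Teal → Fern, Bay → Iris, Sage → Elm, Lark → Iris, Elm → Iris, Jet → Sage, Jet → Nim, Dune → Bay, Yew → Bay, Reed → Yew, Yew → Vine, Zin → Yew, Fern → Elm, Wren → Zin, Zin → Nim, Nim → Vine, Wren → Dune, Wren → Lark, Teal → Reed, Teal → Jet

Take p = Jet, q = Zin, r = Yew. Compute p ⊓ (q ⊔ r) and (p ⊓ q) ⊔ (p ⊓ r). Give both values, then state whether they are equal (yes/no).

Teal; Teal; yes

q ⊔ r = Yew, so p ⊓ (q ⊔ r) = Jet ⊓ Yew = Teal.
p ⊓ q = Teal and p ⊓ r = Teal, so (p ⊓ q) ⊔ (p ⊓ r) = Teal ⊔ Teal = Teal.
Equal: yes.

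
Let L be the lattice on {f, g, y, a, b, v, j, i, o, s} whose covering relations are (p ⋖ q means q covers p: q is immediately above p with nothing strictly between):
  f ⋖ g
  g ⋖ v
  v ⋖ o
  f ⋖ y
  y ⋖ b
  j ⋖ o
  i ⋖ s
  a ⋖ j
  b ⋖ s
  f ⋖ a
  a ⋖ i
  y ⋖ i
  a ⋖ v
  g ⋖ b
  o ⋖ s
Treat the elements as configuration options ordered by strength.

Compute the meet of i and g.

Common lower bounds of {i, g}: f.
The greatest among these is f.

f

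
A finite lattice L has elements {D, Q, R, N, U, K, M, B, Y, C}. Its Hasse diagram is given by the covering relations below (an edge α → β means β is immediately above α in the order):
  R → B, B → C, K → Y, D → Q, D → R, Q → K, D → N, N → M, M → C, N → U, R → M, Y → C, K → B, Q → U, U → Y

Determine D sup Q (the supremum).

Common upper bounds of {D, Q}: B, C, K, Q, U, Y.
The least among these is Q.

Q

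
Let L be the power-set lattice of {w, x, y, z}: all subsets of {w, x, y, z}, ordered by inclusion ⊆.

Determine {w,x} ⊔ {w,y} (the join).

Under ⊆, join is union: {w,x} ∪ {w,y} = {w,x,y}.

{w,x,y}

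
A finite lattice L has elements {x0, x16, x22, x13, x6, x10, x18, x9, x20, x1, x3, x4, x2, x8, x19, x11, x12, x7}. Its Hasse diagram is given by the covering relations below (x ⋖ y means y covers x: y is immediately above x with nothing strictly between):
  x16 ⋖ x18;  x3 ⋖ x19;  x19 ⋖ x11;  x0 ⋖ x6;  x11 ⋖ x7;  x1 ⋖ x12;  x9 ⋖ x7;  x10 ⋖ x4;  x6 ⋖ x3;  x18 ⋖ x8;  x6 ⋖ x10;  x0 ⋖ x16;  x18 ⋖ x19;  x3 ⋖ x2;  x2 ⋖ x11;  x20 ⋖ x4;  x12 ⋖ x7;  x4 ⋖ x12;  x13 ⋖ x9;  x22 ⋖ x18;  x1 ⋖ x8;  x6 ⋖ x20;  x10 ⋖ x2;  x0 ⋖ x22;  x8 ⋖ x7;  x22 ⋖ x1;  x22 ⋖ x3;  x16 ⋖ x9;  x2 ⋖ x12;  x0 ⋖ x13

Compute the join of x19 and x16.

x19

Common upper bounds of {x19, x16}: x11, x19, x7.
The least among these is x19.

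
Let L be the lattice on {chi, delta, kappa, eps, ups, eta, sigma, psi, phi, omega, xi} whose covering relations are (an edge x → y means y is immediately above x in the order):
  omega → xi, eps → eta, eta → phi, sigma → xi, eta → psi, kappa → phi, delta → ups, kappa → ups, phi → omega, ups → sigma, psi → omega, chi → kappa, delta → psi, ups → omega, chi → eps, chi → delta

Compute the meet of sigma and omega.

ups

Common lower bounds of {sigma, omega}: chi, delta, kappa, ups.
The greatest among these is ups.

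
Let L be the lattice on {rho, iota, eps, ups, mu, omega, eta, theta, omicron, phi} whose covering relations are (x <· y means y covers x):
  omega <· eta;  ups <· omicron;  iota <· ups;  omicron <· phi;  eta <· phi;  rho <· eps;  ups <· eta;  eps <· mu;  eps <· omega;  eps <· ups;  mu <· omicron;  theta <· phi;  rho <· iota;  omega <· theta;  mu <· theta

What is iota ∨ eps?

ups

Common upper bounds of {iota, eps}: eta, omicron, phi, ups.
The least among these is ups.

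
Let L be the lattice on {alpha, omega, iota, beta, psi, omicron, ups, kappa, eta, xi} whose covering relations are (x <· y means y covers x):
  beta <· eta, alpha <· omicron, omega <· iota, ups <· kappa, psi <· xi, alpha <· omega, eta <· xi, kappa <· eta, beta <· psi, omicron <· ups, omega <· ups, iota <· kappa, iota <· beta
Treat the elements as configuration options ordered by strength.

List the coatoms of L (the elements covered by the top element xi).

eta, psi

The coatoms are exactly the elements covered by xi: eta, psi.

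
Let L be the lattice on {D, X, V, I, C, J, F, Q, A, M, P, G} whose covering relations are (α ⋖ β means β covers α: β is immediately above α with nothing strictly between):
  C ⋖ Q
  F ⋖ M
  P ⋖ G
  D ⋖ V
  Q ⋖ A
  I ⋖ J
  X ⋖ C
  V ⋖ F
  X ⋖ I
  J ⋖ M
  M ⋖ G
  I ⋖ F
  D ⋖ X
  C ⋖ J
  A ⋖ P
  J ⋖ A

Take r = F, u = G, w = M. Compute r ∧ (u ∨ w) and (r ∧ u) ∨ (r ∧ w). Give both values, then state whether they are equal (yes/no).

u ∨ w = G, so r ∧ (u ∨ w) = F ∧ G = F.
r ∧ u = F and r ∧ w = F, so (r ∧ u) ∨ (r ∧ w) = F ∨ F = F.
Equal: yes.

F; F; yes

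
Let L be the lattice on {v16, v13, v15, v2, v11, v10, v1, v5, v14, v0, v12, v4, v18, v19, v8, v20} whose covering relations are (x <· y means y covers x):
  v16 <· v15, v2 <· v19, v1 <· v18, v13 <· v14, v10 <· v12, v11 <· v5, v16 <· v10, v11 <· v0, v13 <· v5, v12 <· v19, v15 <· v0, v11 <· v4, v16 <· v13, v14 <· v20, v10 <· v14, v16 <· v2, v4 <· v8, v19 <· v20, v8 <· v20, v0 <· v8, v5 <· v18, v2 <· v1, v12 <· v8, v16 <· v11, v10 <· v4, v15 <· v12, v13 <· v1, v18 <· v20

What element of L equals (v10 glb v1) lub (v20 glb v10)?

v10

v10 ∧ v1 = v16
v20 ∧ v10 = v10
v16 ∨ v10 = v10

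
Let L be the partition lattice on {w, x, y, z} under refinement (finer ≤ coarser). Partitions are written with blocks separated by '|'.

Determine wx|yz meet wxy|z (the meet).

The meet (common refinement) of wx|yz and wxy|z intersects blocks pairwise, giving wx|y|z.

wx|y|z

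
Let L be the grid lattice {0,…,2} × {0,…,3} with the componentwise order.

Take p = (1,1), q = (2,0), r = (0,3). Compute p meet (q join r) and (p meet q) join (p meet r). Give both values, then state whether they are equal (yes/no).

(1,1); (1,1); yes

q join r = (2,3), so p meet (q join r) = (1,1) meet (2,3) = (1,1).
p meet q = (1,0) and p meet r = (0,1), so (p meet q) join (p meet r) = (1,0) join (0,1) = (1,1).
Equal: yes.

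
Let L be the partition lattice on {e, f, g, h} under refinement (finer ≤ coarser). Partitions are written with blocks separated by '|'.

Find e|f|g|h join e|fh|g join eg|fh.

eg|fh

The join of e|f|g|h, e|fh|g, eg|fh merges any blocks that overlap across the partitions, giving eg|fh.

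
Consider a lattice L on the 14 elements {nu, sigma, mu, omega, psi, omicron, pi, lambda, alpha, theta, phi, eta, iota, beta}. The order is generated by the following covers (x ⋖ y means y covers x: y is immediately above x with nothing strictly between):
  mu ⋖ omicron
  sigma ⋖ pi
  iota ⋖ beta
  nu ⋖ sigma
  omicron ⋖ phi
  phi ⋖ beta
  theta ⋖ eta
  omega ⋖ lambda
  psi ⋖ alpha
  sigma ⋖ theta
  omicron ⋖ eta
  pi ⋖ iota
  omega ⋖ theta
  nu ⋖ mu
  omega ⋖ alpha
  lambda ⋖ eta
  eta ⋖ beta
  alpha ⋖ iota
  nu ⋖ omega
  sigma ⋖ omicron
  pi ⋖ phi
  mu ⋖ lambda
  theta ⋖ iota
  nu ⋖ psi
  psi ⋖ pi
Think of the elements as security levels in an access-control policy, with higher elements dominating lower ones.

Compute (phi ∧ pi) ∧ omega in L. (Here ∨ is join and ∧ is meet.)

phi ∧ pi = pi
pi ∧ omega = nu

nu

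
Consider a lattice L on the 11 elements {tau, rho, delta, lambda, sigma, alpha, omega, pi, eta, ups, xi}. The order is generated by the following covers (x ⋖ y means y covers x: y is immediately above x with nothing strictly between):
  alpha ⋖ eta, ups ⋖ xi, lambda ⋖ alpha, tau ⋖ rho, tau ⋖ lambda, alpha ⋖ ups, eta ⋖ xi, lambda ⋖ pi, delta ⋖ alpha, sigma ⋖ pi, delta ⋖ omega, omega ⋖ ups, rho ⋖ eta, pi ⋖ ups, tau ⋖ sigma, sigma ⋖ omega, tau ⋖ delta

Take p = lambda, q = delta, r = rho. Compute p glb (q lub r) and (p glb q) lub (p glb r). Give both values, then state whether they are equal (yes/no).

q lub r = eta, so p glb (q lub r) = lambda glb eta = lambda.
p glb q = tau and p glb r = tau, so (p glb q) lub (p glb r) = tau lub tau = tau.
Equal: no.

lambda; tau; no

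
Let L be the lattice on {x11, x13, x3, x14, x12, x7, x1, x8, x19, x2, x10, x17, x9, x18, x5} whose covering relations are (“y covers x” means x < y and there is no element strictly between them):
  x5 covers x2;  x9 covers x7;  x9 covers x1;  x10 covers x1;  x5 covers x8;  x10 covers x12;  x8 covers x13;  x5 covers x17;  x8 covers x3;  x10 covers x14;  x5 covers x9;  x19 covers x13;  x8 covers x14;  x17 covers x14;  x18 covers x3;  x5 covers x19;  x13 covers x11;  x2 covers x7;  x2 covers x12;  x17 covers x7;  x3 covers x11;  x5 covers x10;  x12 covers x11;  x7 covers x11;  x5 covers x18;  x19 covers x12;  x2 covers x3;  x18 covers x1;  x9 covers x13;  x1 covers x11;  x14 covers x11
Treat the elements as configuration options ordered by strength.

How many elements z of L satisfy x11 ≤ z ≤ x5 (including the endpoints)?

The interval [x11, x5] = {x1, x10, x11, x12, x13, x14, x17, x18, x19, x2, x3, x5, x7, x8, x9}, which has 15 elements.

15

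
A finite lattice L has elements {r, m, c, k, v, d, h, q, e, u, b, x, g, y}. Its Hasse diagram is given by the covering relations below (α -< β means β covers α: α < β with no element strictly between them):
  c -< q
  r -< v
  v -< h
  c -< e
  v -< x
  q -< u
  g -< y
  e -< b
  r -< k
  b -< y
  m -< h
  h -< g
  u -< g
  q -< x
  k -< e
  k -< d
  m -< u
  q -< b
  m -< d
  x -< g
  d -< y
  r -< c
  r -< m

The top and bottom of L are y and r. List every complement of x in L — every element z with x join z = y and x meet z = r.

d, k

Need z with x ∨ z = y and x ∧ z = r.
Checking each element gives: d, k.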